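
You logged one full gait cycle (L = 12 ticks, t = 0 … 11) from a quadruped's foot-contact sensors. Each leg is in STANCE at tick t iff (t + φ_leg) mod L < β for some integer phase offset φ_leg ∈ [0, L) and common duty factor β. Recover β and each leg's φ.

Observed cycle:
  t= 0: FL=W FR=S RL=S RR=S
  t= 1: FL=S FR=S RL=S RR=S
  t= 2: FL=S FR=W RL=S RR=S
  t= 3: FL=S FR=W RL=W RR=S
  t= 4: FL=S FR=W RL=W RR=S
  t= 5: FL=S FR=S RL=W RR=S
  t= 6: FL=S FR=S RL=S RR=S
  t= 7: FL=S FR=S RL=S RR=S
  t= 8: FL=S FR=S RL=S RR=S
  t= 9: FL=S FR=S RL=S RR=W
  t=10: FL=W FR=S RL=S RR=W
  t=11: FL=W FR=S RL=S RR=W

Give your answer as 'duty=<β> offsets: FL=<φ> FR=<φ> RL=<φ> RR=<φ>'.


duty β = stance ticks per leg = 9
FL: stance ticks = 9; W→S at t=1 → φ=11
FR: stance ticks = 9; W→S at t=5 → φ=7
RL: stance ticks = 9; W→S at t=6 → φ=6
RR: stance ticks = 9; W→S at t=0 → φ=0

duty=9 offsets: FL=11 FR=7 RL=6 RR=0


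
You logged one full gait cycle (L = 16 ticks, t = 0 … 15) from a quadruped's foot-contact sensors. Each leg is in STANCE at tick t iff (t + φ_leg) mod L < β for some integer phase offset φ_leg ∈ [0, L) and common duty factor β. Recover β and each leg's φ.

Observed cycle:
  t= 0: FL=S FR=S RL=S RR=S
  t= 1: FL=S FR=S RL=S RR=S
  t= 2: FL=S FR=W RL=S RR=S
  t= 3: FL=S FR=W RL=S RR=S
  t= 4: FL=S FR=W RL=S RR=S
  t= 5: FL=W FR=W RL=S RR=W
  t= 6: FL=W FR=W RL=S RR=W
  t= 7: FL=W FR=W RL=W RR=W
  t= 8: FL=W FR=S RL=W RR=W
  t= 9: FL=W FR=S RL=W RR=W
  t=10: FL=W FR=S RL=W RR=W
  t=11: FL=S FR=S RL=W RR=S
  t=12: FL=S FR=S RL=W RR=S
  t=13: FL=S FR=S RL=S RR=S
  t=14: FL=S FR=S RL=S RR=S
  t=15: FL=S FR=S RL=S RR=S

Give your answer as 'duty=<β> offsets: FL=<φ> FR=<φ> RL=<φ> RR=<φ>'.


duty β = stance ticks per leg = 10
FL: stance ticks = 10; W→S at t=11 → φ=5
FR: stance ticks = 10; W→S at t=8 → φ=8
RL: stance ticks = 10; W→S at t=13 → φ=3
RR: stance ticks = 10; W→S at t=11 → φ=5

duty=10 offsets: FL=5 FR=8 RL=3 RR=5


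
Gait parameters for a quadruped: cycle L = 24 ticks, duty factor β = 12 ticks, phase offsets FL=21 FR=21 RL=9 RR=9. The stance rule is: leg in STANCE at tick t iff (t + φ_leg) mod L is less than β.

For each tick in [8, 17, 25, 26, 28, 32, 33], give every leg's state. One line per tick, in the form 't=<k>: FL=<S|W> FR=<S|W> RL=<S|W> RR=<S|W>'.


t=8: FL=S FR=S RL=W RR=W
t=17: FL=W FR=W RL=S RR=S
t=25: FL=W FR=W RL=S RR=S
t=26: FL=W FR=W RL=S RR=S
t=28: FL=S FR=S RL=W RR=W
t=32: FL=S FR=S RL=W RR=W
t=33: FL=S FR=S RL=W RR=W

t=8: phase=(5,5,17,17) vs β=12 → FL=S FR=S RL=W RR=W
t=17: phase=(14,14,2,2) vs β=12 → FL=W FR=W RL=S RR=S
t=25: phase=(22,22,10,10) vs β=12 → FL=W FR=W RL=S RR=S
t=26: phase=(23,23,11,11) vs β=12 → FL=W FR=W RL=S RR=S
t=28: phase=(1,1,13,13) vs β=12 → FL=S FR=S RL=W RR=W
t=32: phase=(5,5,17,17) vs β=12 → FL=S FR=S RL=W RR=W
t=33: phase=(6,6,18,18) vs β=12 → FL=S FR=S RL=W RR=W


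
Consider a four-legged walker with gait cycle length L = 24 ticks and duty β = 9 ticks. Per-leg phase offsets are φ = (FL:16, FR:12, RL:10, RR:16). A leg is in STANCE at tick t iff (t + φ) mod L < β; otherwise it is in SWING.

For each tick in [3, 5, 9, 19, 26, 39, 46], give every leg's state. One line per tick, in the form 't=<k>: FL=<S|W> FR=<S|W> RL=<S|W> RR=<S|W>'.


t=3: FL=W FR=W RL=W RR=W
t=5: FL=W FR=W RL=W RR=W
t=9: FL=S FR=W RL=W RR=S
t=19: FL=W FR=S RL=S RR=W
t=26: FL=W FR=W RL=W RR=W
t=39: FL=S FR=S RL=S RR=S
t=46: FL=W FR=W RL=S RR=W

t=3: phase=(19,15,13,19) vs β=9 → FL=W FR=W RL=W RR=W
t=5: phase=(21,17,15,21) vs β=9 → FL=W FR=W RL=W RR=W
t=9: phase=(1,21,19,1) vs β=9 → FL=S FR=W RL=W RR=S
t=19: phase=(11,7,5,11) vs β=9 → FL=W FR=S RL=S RR=W
t=26: phase=(18,14,12,18) vs β=9 → FL=W FR=W RL=W RR=W
t=39: phase=(7,3,1,7) vs β=9 → FL=S FR=S RL=S RR=S
t=46: phase=(14,10,8,14) vs β=9 → FL=W FR=W RL=S RR=W


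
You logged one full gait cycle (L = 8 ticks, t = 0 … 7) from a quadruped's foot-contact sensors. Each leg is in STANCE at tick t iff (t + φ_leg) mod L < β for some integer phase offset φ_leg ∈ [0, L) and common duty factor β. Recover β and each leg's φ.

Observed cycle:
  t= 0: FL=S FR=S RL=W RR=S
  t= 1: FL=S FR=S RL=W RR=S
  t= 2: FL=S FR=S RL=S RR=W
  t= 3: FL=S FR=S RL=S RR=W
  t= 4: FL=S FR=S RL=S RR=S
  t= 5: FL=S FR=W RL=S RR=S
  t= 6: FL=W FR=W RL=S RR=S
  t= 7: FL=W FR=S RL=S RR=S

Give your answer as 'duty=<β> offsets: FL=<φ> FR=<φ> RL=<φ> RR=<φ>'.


duty β = stance ticks per leg = 6
FL: stance ticks = 6; W→S at t=0 → φ=0
FR: stance ticks = 6; W→S at t=7 → φ=1
RL: stance ticks = 6; W→S at t=2 → φ=6
RR: stance ticks = 6; W→S at t=4 → φ=4

duty=6 offsets: FL=0 FR=1 RL=6 RR=4


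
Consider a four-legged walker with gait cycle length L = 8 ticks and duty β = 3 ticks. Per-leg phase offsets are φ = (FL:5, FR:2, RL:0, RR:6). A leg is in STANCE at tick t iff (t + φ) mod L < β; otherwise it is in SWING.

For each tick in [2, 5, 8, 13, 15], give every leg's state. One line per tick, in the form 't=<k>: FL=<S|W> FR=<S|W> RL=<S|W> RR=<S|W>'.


t=2: FL=W FR=W RL=S RR=S
t=5: FL=S FR=W RL=W RR=W
t=8: FL=W FR=S RL=S RR=W
t=13: FL=S FR=W RL=W RR=W
t=15: FL=W FR=S RL=W RR=W

t=2: phase=(7,4,2,0) vs β=3 → FL=W FR=W RL=S RR=S
t=5: phase=(2,7,5,3) vs β=3 → FL=S FR=W RL=W RR=W
t=8: phase=(5,2,0,6) vs β=3 → FL=W FR=S RL=S RR=W
t=13: phase=(2,7,5,3) vs β=3 → FL=S FR=W RL=W RR=W
t=15: phase=(4,1,7,5) vs β=3 → FL=W FR=S RL=W RR=W


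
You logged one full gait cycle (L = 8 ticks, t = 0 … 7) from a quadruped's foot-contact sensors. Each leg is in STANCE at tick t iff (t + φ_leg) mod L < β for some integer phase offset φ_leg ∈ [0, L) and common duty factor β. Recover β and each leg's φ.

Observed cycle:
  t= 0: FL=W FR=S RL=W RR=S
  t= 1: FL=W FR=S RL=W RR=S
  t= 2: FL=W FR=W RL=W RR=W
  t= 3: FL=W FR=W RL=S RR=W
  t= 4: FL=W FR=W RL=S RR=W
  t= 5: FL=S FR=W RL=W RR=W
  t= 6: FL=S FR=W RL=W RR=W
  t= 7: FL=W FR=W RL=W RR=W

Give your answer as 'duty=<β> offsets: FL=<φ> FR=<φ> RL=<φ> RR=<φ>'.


duty β = stance ticks per leg = 2
FL: stance ticks = 2; W→S at t=5 → φ=3
FR: stance ticks = 2; W→S at t=0 → φ=0
RL: stance ticks = 2; W→S at t=3 → φ=5
RR: stance ticks = 2; W→S at t=0 → φ=0

duty=2 offsets: FL=3 FR=0 RL=5 RR=0


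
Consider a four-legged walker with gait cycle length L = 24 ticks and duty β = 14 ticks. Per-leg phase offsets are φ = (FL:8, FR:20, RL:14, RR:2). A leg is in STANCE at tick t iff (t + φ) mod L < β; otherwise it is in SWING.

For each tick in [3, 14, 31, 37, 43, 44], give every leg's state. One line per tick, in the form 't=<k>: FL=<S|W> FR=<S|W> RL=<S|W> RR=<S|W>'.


t=3: FL=S FR=W RL=W RR=S
t=14: FL=W FR=S RL=S RR=W
t=31: FL=W FR=S RL=W RR=S
t=37: FL=W FR=S RL=S RR=W
t=43: FL=S FR=W RL=S RR=W
t=44: FL=S FR=W RL=S RR=W

t=3: phase=(11,23,17,5) vs β=14 → FL=S FR=W RL=W RR=S
t=14: phase=(22,10,4,16) vs β=14 → FL=W FR=S RL=S RR=W
t=31: phase=(15,3,21,9) vs β=14 → FL=W FR=S RL=W RR=S
t=37: phase=(21,9,3,15) vs β=14 → FL=W FR=S RL=S RR=W
t=43: phase=(3,15,9,21) vs β=14 → FL=S FR=W RL=S RR=W
t=44: phase=(4,16,10,22) vs β=14 → FL=S FR=W RL=S RR=W


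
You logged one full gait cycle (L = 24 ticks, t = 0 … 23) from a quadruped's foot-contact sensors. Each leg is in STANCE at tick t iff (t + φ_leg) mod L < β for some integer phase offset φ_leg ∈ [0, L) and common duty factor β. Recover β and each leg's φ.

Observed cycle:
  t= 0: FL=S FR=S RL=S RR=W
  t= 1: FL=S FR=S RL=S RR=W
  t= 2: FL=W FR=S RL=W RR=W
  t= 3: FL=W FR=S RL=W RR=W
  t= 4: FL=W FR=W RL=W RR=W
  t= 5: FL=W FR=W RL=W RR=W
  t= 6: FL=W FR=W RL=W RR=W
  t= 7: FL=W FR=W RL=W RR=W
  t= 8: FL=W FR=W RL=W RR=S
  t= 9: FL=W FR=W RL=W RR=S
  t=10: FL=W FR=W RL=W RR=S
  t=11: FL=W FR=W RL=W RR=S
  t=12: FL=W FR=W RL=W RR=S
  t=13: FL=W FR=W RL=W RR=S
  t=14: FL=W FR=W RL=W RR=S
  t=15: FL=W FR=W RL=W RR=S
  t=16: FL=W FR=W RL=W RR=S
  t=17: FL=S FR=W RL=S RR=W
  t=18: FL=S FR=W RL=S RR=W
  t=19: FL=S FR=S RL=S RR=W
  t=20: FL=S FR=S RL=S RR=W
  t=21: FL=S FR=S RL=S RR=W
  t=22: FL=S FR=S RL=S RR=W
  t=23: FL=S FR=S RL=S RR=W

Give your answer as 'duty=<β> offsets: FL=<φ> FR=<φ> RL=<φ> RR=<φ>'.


duty β = stance ticks per leg = 9
FL: stance ticks = 9; W→S at t=17 → φ=7
FR: stance ticks = 9; W→S at t=19 → φ=5
RL: stance ticks = 9; W→S at t=17 → φ=7
RR: stance ticks = 9; W→S at t=8 → φ=16

duty=9 offsets: FL=7 FR=5 RL=7 RR=16


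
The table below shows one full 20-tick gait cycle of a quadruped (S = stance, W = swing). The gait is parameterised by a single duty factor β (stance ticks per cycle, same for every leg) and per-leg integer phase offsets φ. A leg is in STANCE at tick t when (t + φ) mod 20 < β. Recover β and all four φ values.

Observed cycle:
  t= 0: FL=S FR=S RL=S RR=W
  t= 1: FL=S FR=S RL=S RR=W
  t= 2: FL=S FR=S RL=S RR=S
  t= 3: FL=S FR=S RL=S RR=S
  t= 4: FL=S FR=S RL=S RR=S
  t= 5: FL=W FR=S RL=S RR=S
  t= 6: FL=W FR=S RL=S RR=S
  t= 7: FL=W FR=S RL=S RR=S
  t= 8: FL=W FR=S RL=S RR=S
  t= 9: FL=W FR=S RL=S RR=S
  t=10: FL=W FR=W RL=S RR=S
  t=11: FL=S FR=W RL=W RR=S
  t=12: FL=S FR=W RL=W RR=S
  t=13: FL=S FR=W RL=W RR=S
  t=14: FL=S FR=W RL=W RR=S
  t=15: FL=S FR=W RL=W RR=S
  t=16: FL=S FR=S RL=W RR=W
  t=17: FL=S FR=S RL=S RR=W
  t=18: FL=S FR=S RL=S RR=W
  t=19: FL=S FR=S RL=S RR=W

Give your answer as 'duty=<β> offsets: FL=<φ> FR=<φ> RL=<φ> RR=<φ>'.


duty=14 offsets: FL=9 FR=4 RL=3 RR=18

duty β = stance ticks per leg = 14
FL: stance ticks = 14; W→S at t=11 → φ=9
FR: stance ticks = 14; W→S at t=16 → φ=4
RL: stance ticks = 14; W→S at t=17 → φ=3
RR: stance ticks = 14; W→S at t=2 → φ=18


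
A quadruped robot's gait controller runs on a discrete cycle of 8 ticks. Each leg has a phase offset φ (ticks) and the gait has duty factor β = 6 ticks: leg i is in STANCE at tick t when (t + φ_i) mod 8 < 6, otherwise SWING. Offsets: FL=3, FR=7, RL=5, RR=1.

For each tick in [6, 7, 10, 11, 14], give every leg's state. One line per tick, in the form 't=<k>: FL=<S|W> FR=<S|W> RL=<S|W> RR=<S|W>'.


t=6: phase=(1,5,3,7) vs β=6 → FL=S FR=S RL=S RR=W
t=7: phase=(2,6,4,0) vs β=6 → FL=S FR=W RL=S RR=S
t=10: phase=(5,1,7,3) vs β=6 → FL=S FR=S RL=W RR=S
t=11: phase=(6,2,0,4) vs β=6 → FL=W FR=S RL=S RR=S
t=14: phase=(1,5,3,7) vs β=6 → FL=S FR=S RL=S RR=W

t=6: FL=S FR=S RL=S RR=W
t=7: FL=S FR=W RL=S RR=S
t=10: FL=S FR=S RL=W RR=S
t=11: FL=W FR=S RL=S RR=S
t=14: FL=S FR=S RL=S RR=W


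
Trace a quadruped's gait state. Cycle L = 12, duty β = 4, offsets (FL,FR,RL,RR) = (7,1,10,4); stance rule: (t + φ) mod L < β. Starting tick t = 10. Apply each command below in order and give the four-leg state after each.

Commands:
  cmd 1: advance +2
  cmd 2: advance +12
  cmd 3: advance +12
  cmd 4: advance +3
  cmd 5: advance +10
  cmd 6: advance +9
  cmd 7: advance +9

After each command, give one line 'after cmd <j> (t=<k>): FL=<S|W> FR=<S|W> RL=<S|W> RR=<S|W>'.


after cmd 1 (t=12): FL=W FR=S RL=W RR=W
after cmd 2 (t=24): FL=W FR=S RL=W RR=W
after cmd 3 (t=36): FL=W FR=S RL=W RR=W
after cmd 4 (t=39): FL=W FR=W RL=S RR=W
after cmd 5 (t=49): FL=W FR=S RL=W RR=W
after cmd 6 (t=58): FL=W FR=W RL=W RR=S
after cmd 7 (t=67): FL=S FR=W RL=W RR=W

start t=10: FL=W FR=W RL=W RR=S
cmd 1: advance +2 → t=12, phase=(7,1,10,4) → FL=W FR=S RL=W RR=W
cmd 2: advance +12 → t=24, phase=(7,1,10,4) → FL=W FR=S RL=W RR=W
cmd 3: advance +12 → t=36, phase=(7,1,10,4) → FL=W FR=S RL=W RR=W
cmd 4: advance +3 → t=39, phase=(10,4,1,7) → FL=W FR=W RL=S RR=W
cmd 5: advance +10 → t=49, phase=(8,2,11,5) → FL=W FR=S RL=W RR=W
cmd 6: advance +9 → t=58, phase=(5,11,8,2) → FL=W FR=W RL=W RR=S
cmd 7: advance +9 → t=67, phase=(2,8,5,11) → FL=S FR=W RL=W RR=W


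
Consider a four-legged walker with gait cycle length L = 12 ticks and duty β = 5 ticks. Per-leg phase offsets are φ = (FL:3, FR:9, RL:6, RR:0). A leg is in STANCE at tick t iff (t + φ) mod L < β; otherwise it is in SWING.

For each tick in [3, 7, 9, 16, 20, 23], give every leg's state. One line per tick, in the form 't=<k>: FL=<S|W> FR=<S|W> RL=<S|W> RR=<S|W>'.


t=3: phase=(6,0,9,3) vs β=5 → FL=W FR=S RL=W RR=S
t=7: phase=(10,4,1,7) vs β=5 → FL=W FR=S RL=S RR=W
t=9: phase=(0,6,3,9) vs β=5 → FL=S FR=W RL=S RR=W
t=16: phase=(7,1,10,4) vs β=5 → FL=W FR=S RL=W RR=S
t=20: phase=(11,5,2,8) vs β=5 → FL=W FR=W RL=S RR=W
t=23: phase=(2,8,5,11) vs β=5 → FL=S FR=W RL=W RR=W

t=3: FL=W FR=S RL=W RR=S
t=7: FL=W FR=S RL=S RR=W
t=9: FL=S FR=W RL=S RR=W
t=16: FL=W FR=S RL=W RR=S
t=20: FL=W FR=W RL=S RR=W
t=23: FL=S FR=W RL=W RR=W


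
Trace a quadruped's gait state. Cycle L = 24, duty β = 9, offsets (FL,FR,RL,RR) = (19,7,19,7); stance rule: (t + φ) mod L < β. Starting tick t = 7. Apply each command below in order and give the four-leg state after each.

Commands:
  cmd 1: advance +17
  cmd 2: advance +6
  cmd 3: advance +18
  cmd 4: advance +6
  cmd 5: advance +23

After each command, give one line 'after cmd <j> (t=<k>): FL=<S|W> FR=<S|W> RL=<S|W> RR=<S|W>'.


start t=7: FL=S FR=W RL=S RR=W
cmd 1: advance +17 → t=24, phase=(19,7,19,7) → FL=W FR=S RL=W RR=S
cmd 2: advance +6 → t=30, phase=(1,13,1,13) → FL=S FR=W RL=S RR=W
cmd 3: advance +18 → t=48, phase=(19,7,19,7) → FL=W FR=S RL=W RR=S
cmd 4: advance +6 → t=54, phase=(1,13,1,13) → FL=S FR=W RL=S RR=W
cmd 5: advance +23 → t=77, phase=(0,12,0,12) → FL=S FR=W RL=S RR=W

after cmd 1 (t=24): FL=W FR=S RL=W RR=S
after cmd 2 (t=30): FL=S FR=W RL=S RR=W
after cmd 3 (t=48): FL=W FR=S RL=W RR=S
after cmd 4 (t=54): FL=S FR=W RL=S RR=W
after cmd 5 (t=77): FL=S FR=W RL=S RR=W


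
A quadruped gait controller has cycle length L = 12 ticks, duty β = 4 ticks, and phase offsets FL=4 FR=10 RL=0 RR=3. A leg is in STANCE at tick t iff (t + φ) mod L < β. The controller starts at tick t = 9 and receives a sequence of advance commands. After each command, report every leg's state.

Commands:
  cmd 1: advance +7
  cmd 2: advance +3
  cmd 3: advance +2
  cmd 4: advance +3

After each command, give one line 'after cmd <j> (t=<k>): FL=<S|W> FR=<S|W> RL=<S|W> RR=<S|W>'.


after cmd 1 (t=16): FL=W FR=S RL=W RR=W
after cmd 2 (t=19): FL=W FR=W RL=W RR=W
after cmd 3 (t=21): FL=S FR=W RL=W RR=S
after cmd 4 (t=24): FL=W FR=W RL=S RR=S

start t=9: FL=S FR=W RL=W RR=S
cmd 1: advance +7 → t=16, phase=(8,2,4,7) → FL=W FR=S RL=W RR=W
cmd 2: advance +3 → t=19, phase=(11,5,7,10) → FL=W FR=W RL=W RR=W
cmd 3: advance +2 → t=21, phase=(1,7,9,0) → FL=S FR=W RL=W RR=S
cmd 4: advance +3 → t=24, phase=(4,10,0,3) → FL=W FR=W RL=S RR=S


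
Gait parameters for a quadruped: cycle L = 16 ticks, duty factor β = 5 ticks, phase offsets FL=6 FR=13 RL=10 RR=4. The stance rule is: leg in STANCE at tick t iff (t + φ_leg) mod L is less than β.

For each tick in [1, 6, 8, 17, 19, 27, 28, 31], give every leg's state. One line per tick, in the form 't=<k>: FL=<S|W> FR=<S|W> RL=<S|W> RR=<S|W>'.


t=1: FL=W FR=W RL=W RR=W
t=6: FL=W FR=S RL=S RR=W
t=8: FL=W FR=W RL=S RR=W
t=17: FL=W FR=W RL=W RR=W
t=19: FL=W FR=S RL=W RR=W
t=27: FL=S FR=W RL=W RR=W
t=28: FL=S FR=W RL=W RR=S
t=31: FL=W FR=W RL=W RR=S

t=1: phase=(7,14,11,5) vs β=5 → FL=W FR=W RL=W RR=W
t=6: phase=(12,3,0,10) vs β=5 → FL=W FR=S RL=S RR=W
t=8: phase=(14,5,2,12) vs β=5 → FL=W FR=W RL=S RR=W
t=17: phase=(7,14,11,5) vs β=5 → FL=W FR=W RL=W RR=W
t=19: phase=(9,0,13,7) vs β=5 → FL=W FR=S RL=W RR=W
t=27: phase=(1,8,5,15) vs β=5 → FL=S FR=W RL=W RR=W
t=28: phase=(2,9,6,0) vs β=5 → FL=S FR=W RL=W RR=S
t=31: phase=(5,12,9,3) vs β=5 → FL=W FR=W RL=W RR=S


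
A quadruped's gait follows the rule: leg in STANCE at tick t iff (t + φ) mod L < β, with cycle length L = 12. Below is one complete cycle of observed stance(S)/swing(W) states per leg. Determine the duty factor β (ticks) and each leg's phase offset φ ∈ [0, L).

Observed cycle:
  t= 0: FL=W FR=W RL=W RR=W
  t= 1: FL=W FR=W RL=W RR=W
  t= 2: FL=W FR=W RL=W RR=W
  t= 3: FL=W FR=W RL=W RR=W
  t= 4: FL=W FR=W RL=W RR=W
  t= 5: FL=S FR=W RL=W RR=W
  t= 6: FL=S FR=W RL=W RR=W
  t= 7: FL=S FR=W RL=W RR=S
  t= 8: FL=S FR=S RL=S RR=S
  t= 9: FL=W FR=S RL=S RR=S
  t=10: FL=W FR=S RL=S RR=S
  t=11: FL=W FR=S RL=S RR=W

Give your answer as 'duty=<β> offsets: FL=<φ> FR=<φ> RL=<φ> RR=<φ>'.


duty β = stance ticks per leg = 4
FL: stance ticks = 4; W→S at t=5 → φ=7
FR: stance ticks = 4; W→S at t=8 → φ=4
RL: stance ticks = 4; W→S at t=8 → φ=4
RR: stance ticks = 4; W→S at t=7 → φ=5

duty=4 offsets: FL=7 FR=4 RL=4 RR=5


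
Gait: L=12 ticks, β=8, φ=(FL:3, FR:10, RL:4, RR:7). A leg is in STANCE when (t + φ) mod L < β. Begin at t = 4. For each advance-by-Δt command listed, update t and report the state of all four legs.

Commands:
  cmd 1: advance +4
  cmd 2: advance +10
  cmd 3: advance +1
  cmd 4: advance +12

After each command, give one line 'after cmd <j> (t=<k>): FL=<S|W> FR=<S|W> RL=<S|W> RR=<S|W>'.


after cmd 1 (t=8): FL=W FR=S RL=S RR=S
after cmd 2 (t=18): FL=W FR=S RL=W RR=S
after cmd 3 (t=19): FL=W FR=S RL=W RR=S
after cmd 4 (t=31): FL=W FR=S RL=W RR=S

start t=4: FL=S FR=S RL=W RR=W
cmd 1: advance +4 → t=8, phase=(11,6,0,3) → FL=W FR=S RL=S RR=S
cmd 2: advance +10 → t=18, phase=(9,4,10,1) → FL=W FR=S RL=W RR=S
cmd 3: advance +1 → t=19, phase=(10,5,11,2) → FL=W FR=S RL=W RR=S
cmd 4: advance +12 → t=31, phase=(10,5,11,2) → FL=W FR=S RL=W RR=S


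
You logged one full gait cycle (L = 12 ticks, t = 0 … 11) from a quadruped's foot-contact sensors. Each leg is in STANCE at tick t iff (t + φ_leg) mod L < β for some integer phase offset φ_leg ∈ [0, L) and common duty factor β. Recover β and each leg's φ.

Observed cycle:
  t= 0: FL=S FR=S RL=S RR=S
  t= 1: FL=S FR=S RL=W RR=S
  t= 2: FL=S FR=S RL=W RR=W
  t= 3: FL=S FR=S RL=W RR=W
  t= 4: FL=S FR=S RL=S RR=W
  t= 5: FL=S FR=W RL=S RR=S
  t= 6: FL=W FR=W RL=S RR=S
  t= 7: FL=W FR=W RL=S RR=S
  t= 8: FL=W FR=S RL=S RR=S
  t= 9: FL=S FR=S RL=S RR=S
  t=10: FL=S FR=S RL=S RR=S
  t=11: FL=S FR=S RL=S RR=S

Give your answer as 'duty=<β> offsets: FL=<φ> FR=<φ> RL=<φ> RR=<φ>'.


duty β = stance ticks per leg = 9
FL: stance ticks = 9; W→S at t=9 → φ=3
FR: stance ticks = 9; W→S at t=8 → φ=4
RL: stance ticks = 9; W→S at t=4 → φ=8
RR: stance ticks = 9; W→S at t=5 → φ=7

duty=9 offsets: FL=3 FR=4 RL=8 RR=7


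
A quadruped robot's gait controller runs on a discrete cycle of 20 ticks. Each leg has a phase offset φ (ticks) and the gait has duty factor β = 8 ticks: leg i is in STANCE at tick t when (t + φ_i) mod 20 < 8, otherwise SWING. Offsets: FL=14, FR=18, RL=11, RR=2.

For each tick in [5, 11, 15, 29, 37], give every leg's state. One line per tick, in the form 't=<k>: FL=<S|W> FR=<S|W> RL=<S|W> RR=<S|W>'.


t=5: FL=W FR=S RL=W RR=S
t=11: FL=S FR=W RL=S RR=W
t=15: FL=W FR=W RL=S RR=W
t=29: FL=S FR=S RL=S RR=W
t=37: FL=W FR=W RL=W RR=W

t=5: phase=(19,3,16,7) vs β=8 → FL=W FR=S RL=W RR=S
t=11: phase=(5,9,2,13) vs β=8 → FL=S FR=W RL=S RR=W
t=15: phase=(9,13,6,17) vs β=8 → FL=W FR=W RL=S RR=W
t=29: phase=(3,7,0,11) vs β=8 → FL=S FR=S RL=S RR=W
t=37: phase=(11,15,8,19) vs β=8 → FL=W FR=W RL=W RR=W


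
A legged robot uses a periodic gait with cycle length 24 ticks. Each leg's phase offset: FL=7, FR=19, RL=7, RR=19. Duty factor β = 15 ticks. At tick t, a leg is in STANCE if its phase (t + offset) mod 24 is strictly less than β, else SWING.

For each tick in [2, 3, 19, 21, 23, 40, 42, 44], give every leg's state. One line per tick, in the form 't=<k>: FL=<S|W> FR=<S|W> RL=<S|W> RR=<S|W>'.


t=2: phase=(9,21,9,21) vs β=15 → FL=S FR=W RL=S RR=W
t=3: phase=(10,22,10,22) vs β=15 → FL=S FR=W RL=S RR=W
t=19: phase=(2,14,2,14) vs β=15 → FL=S FR=S RL=S RR=S
t=21: phase=(4,16,4,16) vs β=15 → FL=S FR=W RL=S RR=W
t=23: phase=(6,18,6,18) vs β=15 → FL=S FR=W RL=S RR=W
t=40: phase=(23,11,23,11) vs β=15 → FL=W FR=S RL=W RR=S
t=42: phase=(1,13,1,13) vs β=15 → FL=S FR=S RL=S RR=S
t=44: phase=(3,15,3,15) vs β=15 → FL=S FR=W RL=S RR=W

t=2: FL=S FR=W RL=S RR=W
t=3: FL=S FR=W RL=S RR=W
t=19: FL=S FR=S RL=S RR=S
t=21: FL=S FR=W RL=S RR=W
t=23: FL=S FR=W RL=S RR=W
t=40: FL=W FR=S RL=W RR=S
t=42: FL=S FR=S RL=S RR=S
t=44: FL=S FR=W RL=S RR=W


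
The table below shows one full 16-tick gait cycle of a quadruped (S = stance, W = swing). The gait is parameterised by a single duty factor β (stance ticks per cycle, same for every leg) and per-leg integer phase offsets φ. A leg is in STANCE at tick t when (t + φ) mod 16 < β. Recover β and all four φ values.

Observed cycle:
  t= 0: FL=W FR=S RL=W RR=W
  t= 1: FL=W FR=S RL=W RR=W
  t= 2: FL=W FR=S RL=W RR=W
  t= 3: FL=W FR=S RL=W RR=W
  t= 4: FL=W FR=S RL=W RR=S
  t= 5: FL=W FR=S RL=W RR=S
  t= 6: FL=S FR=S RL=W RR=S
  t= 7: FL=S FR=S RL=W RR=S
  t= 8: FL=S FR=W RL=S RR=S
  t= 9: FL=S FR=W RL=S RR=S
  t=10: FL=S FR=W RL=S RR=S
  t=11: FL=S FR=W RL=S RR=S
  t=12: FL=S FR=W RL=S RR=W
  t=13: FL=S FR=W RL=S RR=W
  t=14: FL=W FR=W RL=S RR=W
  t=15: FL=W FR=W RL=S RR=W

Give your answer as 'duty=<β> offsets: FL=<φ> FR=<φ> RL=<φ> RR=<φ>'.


duty β = stance ticks per leg = 8
FL: stance ticks = 8; W→S at t=6 → φ=10
FR: stance ticks = 8; W→S at t=0 → φ=0
RL: stance ticks = 8; W→S at t=8 → φ=8
RR: stance ticks = 8; W→S at t=4 → φ=12

duty=8 offsets: FL=10 FR=0 RL=8 RR=12


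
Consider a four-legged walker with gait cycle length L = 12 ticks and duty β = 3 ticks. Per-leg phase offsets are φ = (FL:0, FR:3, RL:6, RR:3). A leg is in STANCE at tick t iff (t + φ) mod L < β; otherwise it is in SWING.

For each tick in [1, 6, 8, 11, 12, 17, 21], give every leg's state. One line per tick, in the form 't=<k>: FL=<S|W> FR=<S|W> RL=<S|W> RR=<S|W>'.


t=1: phase=(1,4,7,4) vs β=3 → FL=S FR=W RL=W RR=W
t=6: phase=(6,9,0,9) vs β=3 → FL=W FR=W RL=S RR=W
t=8: phase=(8,11,2,11) vs β=3 → FL=W FR=W RL=S RR=W
t=11: phase=(11,2,5,2) vs β=3 → FL=W FR=S RL=W RR=S
t=12: phase=(0,3,6,3) vs β=3 → FL=S FR=W RL=W RR=W
t=17: phase=(5,8,11,8) vs β=3 → FL=W FR=W RL=W RR=W
t=21: phase=(9,0,3,0) vs β=3 → FL=W FR=S RL=W RR=S

t=1: FL=S FR=W RL=W RR=W
t=6: FL=W FR=W RL=S RR=W
t=8: FL=W FR=W RL=S RR=W
t=11: FL=W FR=S RL=W RR=S
t=12: FL=S FR=W RL=W RR=W
t=17: FL=W FR=W RL=W RR=W
t=21: FL=W FR=S RL=W RR=S


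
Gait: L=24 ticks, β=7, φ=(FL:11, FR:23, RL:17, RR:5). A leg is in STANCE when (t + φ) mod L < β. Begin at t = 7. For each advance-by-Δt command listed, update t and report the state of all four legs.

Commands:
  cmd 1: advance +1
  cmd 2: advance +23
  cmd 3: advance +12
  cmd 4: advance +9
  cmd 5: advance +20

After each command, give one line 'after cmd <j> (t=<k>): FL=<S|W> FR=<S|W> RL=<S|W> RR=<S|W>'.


after cmd 1 (t=8): FL=W FR=W RL=S RR=W
after cmd 2 (t=31): FL=W FR=S RL=S RR=W
after cmd 3 (t=43): FL=S FR=W RL=W RR=S
after cmd 4 (t=52): FL=W FR=S RL=W RR=W
after cmd 5 (t=72): FL=W FR=W RL=W RR=S

start t=7: FL=W FR=S RL=S RR=W
cmd 1: advance +1 → t=8, phase=(19,7,1,13) → FL=W FR=W RL=S RR=W
cmd 2: advance +23 → t=31, phase=(18,6,0,12) → FL=W FR=S RL=S RR=W
cmd 3: advance +12 → t=43, phase=(6,18,12,0) → FL=S FR=W RL=W RR=S
cmd 4: advance +9 → t=52, phase=(15,3,21,9) → FL=W FR=S RL=W RR=W
cmd 5: advance +20 → t=72, phase=(11,23,17,5) → FL=W FR=W RL=W RR=S


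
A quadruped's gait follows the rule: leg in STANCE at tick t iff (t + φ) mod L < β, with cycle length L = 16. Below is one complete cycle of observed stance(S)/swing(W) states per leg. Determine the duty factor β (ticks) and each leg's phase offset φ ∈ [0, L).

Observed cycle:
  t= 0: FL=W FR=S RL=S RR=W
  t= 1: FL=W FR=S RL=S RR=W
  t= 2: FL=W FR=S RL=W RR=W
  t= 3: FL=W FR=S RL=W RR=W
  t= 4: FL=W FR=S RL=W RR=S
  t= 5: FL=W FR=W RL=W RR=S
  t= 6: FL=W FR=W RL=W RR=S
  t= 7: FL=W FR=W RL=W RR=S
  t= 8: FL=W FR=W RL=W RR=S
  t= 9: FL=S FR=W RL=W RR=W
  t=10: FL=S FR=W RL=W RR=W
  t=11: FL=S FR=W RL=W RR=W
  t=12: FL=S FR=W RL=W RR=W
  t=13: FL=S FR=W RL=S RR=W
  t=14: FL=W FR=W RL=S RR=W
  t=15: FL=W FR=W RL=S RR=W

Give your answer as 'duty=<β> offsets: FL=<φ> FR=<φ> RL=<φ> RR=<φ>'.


duty=5 offsets: FL=7 FR=0 RL=3 RR=12

duty β = stance ticks per leg = 5
FL: stance ticks = 5; W→S at t=9 → φ=7
FR: stance ticks = 5; W→S at t=0 → φ=0
RL: stance ticks = 5; W→S at t=13 → φ=3
RR: stance ticks = 5; W→S at t=4 → φ=12


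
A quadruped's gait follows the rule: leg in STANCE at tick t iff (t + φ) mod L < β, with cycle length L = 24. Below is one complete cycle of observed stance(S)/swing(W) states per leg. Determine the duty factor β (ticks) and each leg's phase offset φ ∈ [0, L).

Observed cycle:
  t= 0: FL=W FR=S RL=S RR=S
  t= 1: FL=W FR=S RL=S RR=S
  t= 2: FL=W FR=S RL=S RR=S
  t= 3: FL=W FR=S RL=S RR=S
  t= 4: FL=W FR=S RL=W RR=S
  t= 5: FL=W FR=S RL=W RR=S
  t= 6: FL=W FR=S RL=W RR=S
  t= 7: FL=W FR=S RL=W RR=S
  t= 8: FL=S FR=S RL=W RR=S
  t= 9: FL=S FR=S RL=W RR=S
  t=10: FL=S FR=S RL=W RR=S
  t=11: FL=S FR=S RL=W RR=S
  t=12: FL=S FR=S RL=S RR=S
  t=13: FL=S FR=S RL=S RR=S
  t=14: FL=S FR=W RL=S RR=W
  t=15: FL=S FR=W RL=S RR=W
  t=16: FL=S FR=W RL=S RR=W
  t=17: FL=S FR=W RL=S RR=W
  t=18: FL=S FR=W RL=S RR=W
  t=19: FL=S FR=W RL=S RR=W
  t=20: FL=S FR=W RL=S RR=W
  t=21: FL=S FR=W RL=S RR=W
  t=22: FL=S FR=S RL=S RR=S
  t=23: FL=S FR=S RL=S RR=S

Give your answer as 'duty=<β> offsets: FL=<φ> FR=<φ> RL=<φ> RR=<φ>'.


duty=16 offsets: FL=16 FR=2 RL=12 RR=2

duty β = stance ticks per leg = 16
FL: stance ticks = 16; W→S at t=8 → φ=16
FR: stance ticks = 16; W→S at t=22 → φ=2
RL: stance ticks = 16; W→S at t=12 → φ=12
RR: stance ticks = 16; W→S at t=22 → φ=2


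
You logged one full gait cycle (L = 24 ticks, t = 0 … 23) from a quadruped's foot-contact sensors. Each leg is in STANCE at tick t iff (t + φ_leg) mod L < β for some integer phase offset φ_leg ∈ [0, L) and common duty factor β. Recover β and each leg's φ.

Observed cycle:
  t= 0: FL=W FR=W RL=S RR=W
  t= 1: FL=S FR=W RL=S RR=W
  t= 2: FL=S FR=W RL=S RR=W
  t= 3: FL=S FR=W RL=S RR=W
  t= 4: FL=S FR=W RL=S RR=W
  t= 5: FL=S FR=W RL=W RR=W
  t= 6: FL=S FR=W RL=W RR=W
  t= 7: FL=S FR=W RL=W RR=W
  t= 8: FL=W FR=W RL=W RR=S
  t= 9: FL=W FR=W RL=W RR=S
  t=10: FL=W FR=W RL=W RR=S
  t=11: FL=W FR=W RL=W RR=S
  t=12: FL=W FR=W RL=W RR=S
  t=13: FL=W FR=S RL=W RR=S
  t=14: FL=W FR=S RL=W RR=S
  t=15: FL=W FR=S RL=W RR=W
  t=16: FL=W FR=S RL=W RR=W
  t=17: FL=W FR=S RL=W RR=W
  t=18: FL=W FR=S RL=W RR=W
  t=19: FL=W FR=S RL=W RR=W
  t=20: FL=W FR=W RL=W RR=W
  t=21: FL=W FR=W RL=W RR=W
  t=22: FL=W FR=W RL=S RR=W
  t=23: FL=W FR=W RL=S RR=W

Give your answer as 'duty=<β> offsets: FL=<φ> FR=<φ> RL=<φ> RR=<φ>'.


duty=7 offsets: FL=23 FR=11 RL=2 RR=16

duty β = stance ticks per leg = 7
FL: stance ticks = 7; W→S at t=1 → φ=23
FR: stance ticks = 7; W→S at t=13 → φ=11
RL: stance ticks = 7; W→S at t=22 → φ=2
RR: stance ticks = 7; W→S at t=8 → φ=16


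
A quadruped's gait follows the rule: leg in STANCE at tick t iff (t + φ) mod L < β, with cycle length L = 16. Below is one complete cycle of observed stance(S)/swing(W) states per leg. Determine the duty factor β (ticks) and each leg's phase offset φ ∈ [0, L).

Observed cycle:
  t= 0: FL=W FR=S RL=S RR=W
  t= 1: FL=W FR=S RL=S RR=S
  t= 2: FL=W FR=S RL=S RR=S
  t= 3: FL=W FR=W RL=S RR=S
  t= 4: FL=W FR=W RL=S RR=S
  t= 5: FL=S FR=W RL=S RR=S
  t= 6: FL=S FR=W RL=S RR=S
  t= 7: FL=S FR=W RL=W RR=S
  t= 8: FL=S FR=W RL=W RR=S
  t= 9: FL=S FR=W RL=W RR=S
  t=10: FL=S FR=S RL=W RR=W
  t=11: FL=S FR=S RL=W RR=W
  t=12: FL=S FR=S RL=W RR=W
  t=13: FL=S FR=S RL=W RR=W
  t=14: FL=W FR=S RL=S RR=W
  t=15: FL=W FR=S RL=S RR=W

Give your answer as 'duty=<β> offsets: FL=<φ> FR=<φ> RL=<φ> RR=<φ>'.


duty β = stance ticks per leg = 9
FL: stance ticks = 9; W→S at t=5 → φ=11
FR: stance ticks = 9; W→S at t=10 → φ=6
RL: stance ticks = 9; W→S at t=14 → φ=2
RR: stance ticks = 9; W→S at t=1 → φ=15

duty=9 offsets: FL=11 FR=6 RL=2 RR=15


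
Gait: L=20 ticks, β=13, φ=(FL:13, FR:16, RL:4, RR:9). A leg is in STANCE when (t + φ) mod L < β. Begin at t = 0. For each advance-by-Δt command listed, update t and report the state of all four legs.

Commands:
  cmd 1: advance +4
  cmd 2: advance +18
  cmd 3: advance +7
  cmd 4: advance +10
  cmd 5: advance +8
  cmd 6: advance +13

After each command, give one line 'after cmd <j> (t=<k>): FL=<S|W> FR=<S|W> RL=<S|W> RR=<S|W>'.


start t=0: FL=W FR=W RL=S RR=S
cmd 1: advance +4 → t=4, phase=(17,0,8,13) → FL=W FR=S RL=S RR=W
cmd 2: advance +18 → t=22, phase=(15,18,6,11) → FL=W FR=W RL=S RR=S
cmd 3: advance +7 → t=29, phase=(2,5,13,18) → FL=S FR=S RL=W RR=W
cmd 4: advance +10 → t=39, phase=(12,15,3,8) → FL=S FR=W RL=S RR=S
cmd 5: advance +8 → t=47, phase=(0,3,11,16) → FL=S FR=S RL=S RR=W
cmd 6: advance +13 → t=60, phase=(13,16,4,9) → FL=W FR=W RL=S RR=S

after cmd 1 (t=4): FL=W FR=S RL=S RR=W
after cmd 2 (t=22): FL=W FR=W RL=S RR=S
after cmd 3 (t=29): FL=S FR=S RL=W RR=W
after cmd 4 (t=39): FL=S FR=W RL=S RR=S
after cmd 5 (t=47): FL=S FR=S RL=S RR=W
after cmd 6 (t=60): FL=W FR=W RL=S RR=S


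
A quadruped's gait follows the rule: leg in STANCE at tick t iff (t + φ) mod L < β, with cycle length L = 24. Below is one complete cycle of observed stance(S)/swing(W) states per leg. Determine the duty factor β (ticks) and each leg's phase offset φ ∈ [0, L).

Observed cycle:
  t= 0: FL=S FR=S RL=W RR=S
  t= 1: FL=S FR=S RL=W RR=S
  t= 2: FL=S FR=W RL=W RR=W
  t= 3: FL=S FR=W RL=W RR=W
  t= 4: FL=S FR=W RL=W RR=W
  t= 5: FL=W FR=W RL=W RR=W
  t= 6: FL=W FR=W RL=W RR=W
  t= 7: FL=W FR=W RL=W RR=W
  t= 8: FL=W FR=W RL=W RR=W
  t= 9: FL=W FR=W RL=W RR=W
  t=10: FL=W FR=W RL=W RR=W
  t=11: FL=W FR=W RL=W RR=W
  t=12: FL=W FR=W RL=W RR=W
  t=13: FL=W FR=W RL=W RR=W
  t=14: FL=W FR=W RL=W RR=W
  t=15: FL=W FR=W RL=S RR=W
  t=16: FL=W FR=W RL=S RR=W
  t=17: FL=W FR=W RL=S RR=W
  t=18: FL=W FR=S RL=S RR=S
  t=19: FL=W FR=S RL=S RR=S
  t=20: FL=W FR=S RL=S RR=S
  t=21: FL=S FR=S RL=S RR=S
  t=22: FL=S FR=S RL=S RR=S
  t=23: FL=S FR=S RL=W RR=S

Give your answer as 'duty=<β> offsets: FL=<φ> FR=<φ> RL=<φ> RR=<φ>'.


duty=8 offsets: FL=3 FR=6 RL=9 RR=6

duty β = stance ticks per leg = 8
FL: stance ticks = 8; W→S at t=21 → φ=3
FR: stance ticks = 8; W→S at t=18 → φ=6
RL: stance ticks = 8; W→S at t=15 → φ=9
RR: stance ticks = 8; W→S at t=18 → φ=6


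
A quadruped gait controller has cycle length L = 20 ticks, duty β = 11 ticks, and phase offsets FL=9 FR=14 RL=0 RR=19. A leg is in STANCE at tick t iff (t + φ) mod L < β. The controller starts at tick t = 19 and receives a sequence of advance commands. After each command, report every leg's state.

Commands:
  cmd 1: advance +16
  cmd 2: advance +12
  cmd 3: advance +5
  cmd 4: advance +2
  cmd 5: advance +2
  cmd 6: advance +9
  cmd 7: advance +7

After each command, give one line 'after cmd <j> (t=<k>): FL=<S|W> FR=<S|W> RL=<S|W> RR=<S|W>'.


after cmd 1 (t=35): FL=S FR=S RL=W RR=W
after cmd 2 (t=47): FL=W FR=S RL=S RR=S
after cmd 3 (t=52): FL=S FR=S RL=W RR=W
after cmd 4 (t=54): FL=S FR=S RL=W RR=W
after cmd 5 (t=56): FL=S FR=S RL=W RR=W
after cmd 6 (t=65): FL=W FR=W RL=S RR=S
after cmd 7 (t=72): FL=S FR=S RL=W RR=W

start t=19: FL=S FR=W RL=W RR=W
cmd 1: advance +16 → t=35, phase=(4,9,15,14) → FL=S FR=S RL=W RR=W
cmd 2: advance +12 → t=47, phase=(16,1,7,6) → FL=W FR=S RL=S RR=S
cmd 3: advance +5 → t=52, phase=(1,6,12,11) → FL=S FR=S RL=W RR=W
cmd 4: advance +2 → t=54, phase=(3,8,14,13) → FL=S FR=S RL=W RR=W
cmd 5: advance +2 → t=56, phase=(5,10,16,15) → FL=S FR=S RL=W RR=W
cmd 6: advance +9 → t=65, phase=(14,19,5,4) → FL=W FR=W RL=S RR=S
cmd 7: advance +7 → t=72, phase=(1,6,12,11) → FL=S FR=S RL=W RR=W


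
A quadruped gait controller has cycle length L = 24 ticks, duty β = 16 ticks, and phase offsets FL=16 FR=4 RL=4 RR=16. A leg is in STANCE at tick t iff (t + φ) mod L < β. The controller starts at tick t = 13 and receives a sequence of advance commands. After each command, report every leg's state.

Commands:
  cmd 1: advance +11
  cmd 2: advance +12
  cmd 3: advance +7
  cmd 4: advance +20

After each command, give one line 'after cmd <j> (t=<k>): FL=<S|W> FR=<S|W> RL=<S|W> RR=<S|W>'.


after cmd 1 (t=24): FL=W FR=S RL=S RR=W
after cmd 2 (t=36): FL=S FR=W RL=W RR=S
after cmd 3 (t=43): FL=S FR=W RL=W RR=S
after cmd 4 (t=63): FL=S FR=W RL=W RR=S

start t=13: FL=S FR=W RL=W RR=S
cmd 1: advance +11 → t=24, phase=(16,4,4,16) → FL=W FR=S RL=S RR=W
cmd 2: advance +12 → t=36, phase=(4,16,16,4) → FL=S FR=W RL=W RR=S
cmd 3: advance +7 → t=43, phase=(11,23,23,11) → FL=S FR=W RL=W RR=S
cmd 4: advance +20 → t=63, phase=(7,19,19,7) → FL=S FR=W RL=W RR=S


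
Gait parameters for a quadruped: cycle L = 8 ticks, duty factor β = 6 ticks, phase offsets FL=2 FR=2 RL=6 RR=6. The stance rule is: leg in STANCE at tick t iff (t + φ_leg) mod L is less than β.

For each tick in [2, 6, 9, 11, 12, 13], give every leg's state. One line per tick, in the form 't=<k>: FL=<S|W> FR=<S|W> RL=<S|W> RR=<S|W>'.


t=2: phase=(4,4,0,0) vs β=6 → FL=S FR=S RL=S RR=S
t=6: phase=(0,0,4,4) vs β=6 → FL=S FR=S RL=S RR=S
t=9: phase=(3,3,7,7) vs β=6 → FL=S FR=S RL=W RR=W
t=11: phase=(5,5,1,1) vs β=6 → FL=S FR=S RL=S RR=S
t=12: phase=(6,6,2,2) vs β=6 → FL=W FR=W RL=S RR=S
t=13: phase=(7,7,3,3) vs β=6 → FL=W FR=W RL=S RR=S

t=2: FL=S FR=S RL=S RR=S
t=6: FL=S FR=S RL=S RR=S
t=9: FL=S FR=S RL=W RR=W
t=11: FL=S FR=S RL=S RR=S
t=12: FL=W FR=W RL=S RR=S
t=13: FL=W FR=W RL=S RR=S


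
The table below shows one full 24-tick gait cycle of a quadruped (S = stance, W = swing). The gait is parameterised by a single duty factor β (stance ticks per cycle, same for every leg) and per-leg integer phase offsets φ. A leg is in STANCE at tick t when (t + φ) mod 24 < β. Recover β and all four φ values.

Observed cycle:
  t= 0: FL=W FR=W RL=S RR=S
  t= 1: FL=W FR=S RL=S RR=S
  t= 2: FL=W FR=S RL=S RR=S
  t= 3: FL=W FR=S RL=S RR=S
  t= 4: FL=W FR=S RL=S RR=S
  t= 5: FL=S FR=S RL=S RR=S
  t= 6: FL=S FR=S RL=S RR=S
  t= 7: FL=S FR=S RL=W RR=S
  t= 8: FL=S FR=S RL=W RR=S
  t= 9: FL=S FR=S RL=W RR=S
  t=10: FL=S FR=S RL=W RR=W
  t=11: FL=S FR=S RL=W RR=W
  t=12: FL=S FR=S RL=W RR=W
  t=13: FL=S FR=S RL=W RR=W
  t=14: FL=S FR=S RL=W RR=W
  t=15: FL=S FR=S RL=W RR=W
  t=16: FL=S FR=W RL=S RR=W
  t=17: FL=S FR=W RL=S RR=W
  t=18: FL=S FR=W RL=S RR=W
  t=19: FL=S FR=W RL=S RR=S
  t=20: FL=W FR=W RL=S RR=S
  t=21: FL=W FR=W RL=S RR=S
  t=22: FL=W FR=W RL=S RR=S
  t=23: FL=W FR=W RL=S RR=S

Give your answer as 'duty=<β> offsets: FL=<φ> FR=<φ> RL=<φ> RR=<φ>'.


duty β = stance ticks per leg = 15
FL: stance ticks = 15; W→S at t=5 → φ=19
FR: stance ticks = 15; W→S at t=1 → φ=23
RL: stance ticks = 15; W→S at t=16 → φ=8
RR: stance ticks = 15; W→S at t=19 → φ=5

duty=15 offsets: FL=19 FR=23 RL=8 RR=5


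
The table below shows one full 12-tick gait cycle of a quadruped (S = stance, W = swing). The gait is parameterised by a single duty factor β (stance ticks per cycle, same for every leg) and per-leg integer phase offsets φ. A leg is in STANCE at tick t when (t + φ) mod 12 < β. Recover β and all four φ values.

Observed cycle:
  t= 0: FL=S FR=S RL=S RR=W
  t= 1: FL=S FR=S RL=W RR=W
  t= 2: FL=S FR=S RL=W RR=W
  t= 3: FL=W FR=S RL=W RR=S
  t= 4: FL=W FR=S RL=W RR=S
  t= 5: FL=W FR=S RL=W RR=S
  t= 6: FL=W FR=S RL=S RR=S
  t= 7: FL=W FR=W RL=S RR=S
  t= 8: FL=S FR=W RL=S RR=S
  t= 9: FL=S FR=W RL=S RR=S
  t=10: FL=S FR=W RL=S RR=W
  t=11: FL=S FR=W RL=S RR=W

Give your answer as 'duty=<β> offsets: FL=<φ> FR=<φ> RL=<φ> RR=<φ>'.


duty=7 offsets: FL=4 FR=0 RL=6 RR=9

duty β = stance ticks per leg = 7
FL: stance ticks = 7; W→S at t=8 → φ=4
FR: stance ticks = 7; W→S at t=0 → φ=0
RL: stance ticks = 7; W→S at t=6 → φ=6
RR: stance ticks = 7; W→S at t=3 → φ=9


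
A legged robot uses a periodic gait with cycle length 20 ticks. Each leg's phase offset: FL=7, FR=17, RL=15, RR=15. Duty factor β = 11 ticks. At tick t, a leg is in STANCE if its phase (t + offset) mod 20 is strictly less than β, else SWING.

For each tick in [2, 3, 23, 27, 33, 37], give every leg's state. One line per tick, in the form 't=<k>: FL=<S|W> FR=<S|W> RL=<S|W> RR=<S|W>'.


t=2: phase=(9,19,17,17) vs β=11 → FL=S FR=W RL=W RR=W
t=3: phase=(10,0,18,18) vs β=11 → FL=S FR=S RL=W RR=W
t=23: phase=(10,0,18,18) vs β=11 → FL=S FR=S RL=W RR=W
t=27: phase=(14,4,2,2) vs β=11 → FL=W FR=S RL=S RR=S
t=33: phase=(0,10,8,8) vs β=11 → FL=S FR=S RL=S RR=S
t=37: phase=(4,14,12,12) vs β=11 → FL=S FR=W RL=W RR=W

t=2: FL=S FR=W RL=W RR=W
t=3: FL=S FR=S RL=W RR=W
t=23: FL=S FR=S RL=W RR=W
t=27: FL=W FR=S RL=S RR=S
t=33: FL=S FR=S RL=S RR=S
t=37: FL=S FR=W RL=W RR=W


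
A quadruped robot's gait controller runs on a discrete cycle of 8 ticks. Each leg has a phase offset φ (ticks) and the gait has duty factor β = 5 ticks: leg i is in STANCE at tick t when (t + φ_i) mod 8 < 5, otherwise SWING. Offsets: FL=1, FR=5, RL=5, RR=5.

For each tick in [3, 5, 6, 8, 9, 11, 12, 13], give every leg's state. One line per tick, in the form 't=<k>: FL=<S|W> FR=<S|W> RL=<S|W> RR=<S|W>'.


t=3: FL=S FR=S RL=S RR=S
t=5: FL=W FR=S RL=S RR=S
t=6: FL=W FR=S RL=S RR=S
t=8: FL=S FR=W RL=W RR=W
t=9: FL=S FR=W RL=W RR=W
t=11: FL=S FR=S RL=S RR=S
t=12: FL=W FR=S RL=S RR=S
t=13: FL=W FR=S RL=S RR=S

t=3: phase=(4,0,0,0) vs β=5 → FL=S FR=S RL=S RR=S
t=5: phase=(6,2,2,2) vs β=5 → FL=W FR=S RL=S RR=S
t=6: phase=(7,3,3,3) vs β=5 → FL=W FR=S RL=S RR=S
t=8: phase=(1,5,5,5) vs β=5 → FL=S FR=W RL=W RR=W
t=9: phase=(2,6,6,6) vs β=5 → FL=S FR=W RL=W RR=W
t=11: phase=(4,0,0,0) vs β=5 → FL=S FR=S RL=S RR=S
t=12: phase=(5,1,1,1) vs β=5 → FL=W FR=S RL=S RR=S
t=13: phase=(6,2,2,2) vs β=5 → FL=W FR=S RL=S RR=S


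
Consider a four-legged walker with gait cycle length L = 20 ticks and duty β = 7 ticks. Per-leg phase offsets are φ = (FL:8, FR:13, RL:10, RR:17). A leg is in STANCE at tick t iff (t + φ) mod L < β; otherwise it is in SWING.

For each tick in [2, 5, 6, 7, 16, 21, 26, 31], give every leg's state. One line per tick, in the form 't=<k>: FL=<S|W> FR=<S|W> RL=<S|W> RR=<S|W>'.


t=2: FL=W FR=W RL=W RR=W
t=5: FL=W FR=W RL=W RR=S
t=6: FL=W FR=W RL=W RR=S
t=7: FL=W FR=S RL=W RR=S
t=16: FL=S FR=W RL=S RR=W
t=21: FL=W FR=W RL=W RR=W
t=26: FL=W FR=W RL=W RR=S
t=31: FL=W FR=S RL=S RR=W

t=2: phase=(10,15,12,19) vs β=7 → FL=W FR=W RL=W RR=W
t=5: phase=(13,18,15,2) vs β=7 → FL=W FR=W RL=W RR=S
t=6: phase=(14,19,16,3) vs β=7 → FL=W FR=W RL=W RR=S
t=7: phase=(15,0,17,4) vs β=7 → FL=W FR=S RL=W RR=S
t=16: phase=(4,9,6,13) vs β=7 → FL=S FR=W RL=S RR=W
t=21: phase=(9,14,11,18) vs β=7 → FL=W FR=W RL=W RR=W
t=26: phase=(14,19,16,3) vs β=7 → FL=W FR=W RL=W RR=S
t=31: phase=(19,4,1,8) vs β=7 → FL=W FR=S RL=S RR=W


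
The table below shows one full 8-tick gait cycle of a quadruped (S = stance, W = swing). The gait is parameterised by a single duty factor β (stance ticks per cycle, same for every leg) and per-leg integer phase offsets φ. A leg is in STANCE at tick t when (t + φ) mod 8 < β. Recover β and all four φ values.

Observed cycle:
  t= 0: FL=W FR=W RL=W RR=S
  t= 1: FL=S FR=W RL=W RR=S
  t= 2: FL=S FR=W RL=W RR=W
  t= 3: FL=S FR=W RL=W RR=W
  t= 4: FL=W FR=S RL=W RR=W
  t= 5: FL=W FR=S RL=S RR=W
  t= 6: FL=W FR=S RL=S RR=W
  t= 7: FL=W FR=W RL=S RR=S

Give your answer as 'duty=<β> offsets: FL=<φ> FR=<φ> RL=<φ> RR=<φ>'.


duty β = stance ticks per leg = 3
FL: stance ticks = 3; W→S at t=1 → φ=7
FR: stance ticks = 3; W→S at t=4 → φ=4
RL: stance ticks = 3; W→S at t=5 → φ=3
RR: stance ticks = 3; W→S at t=7 → φ=1

duty=3 offsets: FL=7 FR=4 RL=3 RR=1


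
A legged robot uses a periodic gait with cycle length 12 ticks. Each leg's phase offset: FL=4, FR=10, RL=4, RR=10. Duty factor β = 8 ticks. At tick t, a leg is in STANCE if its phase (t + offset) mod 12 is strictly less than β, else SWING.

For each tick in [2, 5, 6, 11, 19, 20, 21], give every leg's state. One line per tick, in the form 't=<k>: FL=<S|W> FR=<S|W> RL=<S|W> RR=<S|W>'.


t=2: FL=S FR=S RL=S RR=S
t=5: FL=W FR=S RL=W RR=S
t=6: FL=W FR=S RL=W RR=S
t=11: FL=S FR=W RL=S RR=W
t=19: FL=W FR=S RL=W RR=S
t=20: FL=S FR=S RL=S RR=S
t=21: FL=S FR=S RL=S RR=S

t=2: phase=(6,0,6,0) vs β=8 → FL=S FR=S RL=S RR=S
t=5: phase=(9,3,9,3) vs β=8 → FL=W FR=S RL=W RR=S
t=6: phase=(10,4,10,4) vs β=8 → FL=W FR=S RL=W RR=S
t=11: phase=(3,9,3,9) vs β=8 → FL=S FR=W RL=S RR=W
t=19: phase=(11,5,11,5) vs β=8 → FL=W FR=S RL=W RR=S
t=20: phase=(0,6,0,6) vs β=8 → FL=S FR=S RL=S RR=S
t=21: phase=(1,7,1,7) vs β=8 → FL=S FR=S RL=S RR=S
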